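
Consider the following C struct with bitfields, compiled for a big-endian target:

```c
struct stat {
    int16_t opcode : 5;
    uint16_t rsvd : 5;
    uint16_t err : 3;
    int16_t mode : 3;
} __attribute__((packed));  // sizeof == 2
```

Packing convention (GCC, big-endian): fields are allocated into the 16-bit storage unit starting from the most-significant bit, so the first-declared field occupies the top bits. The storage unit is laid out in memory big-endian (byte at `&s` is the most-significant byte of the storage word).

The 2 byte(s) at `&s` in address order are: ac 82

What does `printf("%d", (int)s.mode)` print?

2

[0]=0xac [1]=0x82 (big-endian) → word 0xac82
opcode [11+:5] = (word>>11) & 0x1f = 21
rsvd [6+:5] = (word>>6) & 0x1f = 18
err [3+:3] = (word>>3) & 0x7 = 0
mode [0+:3] = (word>>0) & 0x7 = 2  ←
mode signed 3b, MSB=0: value = 2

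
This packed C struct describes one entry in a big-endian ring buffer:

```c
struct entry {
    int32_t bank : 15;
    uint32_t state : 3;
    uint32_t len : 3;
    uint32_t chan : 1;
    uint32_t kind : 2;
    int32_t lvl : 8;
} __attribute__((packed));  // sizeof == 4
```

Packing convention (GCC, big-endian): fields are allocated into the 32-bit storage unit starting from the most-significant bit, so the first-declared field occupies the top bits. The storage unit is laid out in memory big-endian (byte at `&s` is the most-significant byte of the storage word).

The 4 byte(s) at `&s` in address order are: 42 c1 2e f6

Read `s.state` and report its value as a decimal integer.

[0]=0x42 [1]=0xc1 [2]=0x2e [3]=0xf6 (big-endian) → word 0x42c12ef6
bank:15 @ bit 17 → (0x42c12ef6>>17)&0x7fff = 0x2160
state:3 @ bit 14 → (0x42c12ef6>>14)&0x7 = 0x4  ←
len:3 @ bit 11 → (0x42c12ef6>>11)&0x7 = 0x5
chan:1 @ bit 10 → (0x42c12ef6>>10)&0x1 = 0x1
kind:2 @ bit 8 → (0x42c12ef6>>8)&0x3 = 0x2
lvl:8 @ bit 0 → (0x42c12ef6>>0)&0xff = 0xf6

4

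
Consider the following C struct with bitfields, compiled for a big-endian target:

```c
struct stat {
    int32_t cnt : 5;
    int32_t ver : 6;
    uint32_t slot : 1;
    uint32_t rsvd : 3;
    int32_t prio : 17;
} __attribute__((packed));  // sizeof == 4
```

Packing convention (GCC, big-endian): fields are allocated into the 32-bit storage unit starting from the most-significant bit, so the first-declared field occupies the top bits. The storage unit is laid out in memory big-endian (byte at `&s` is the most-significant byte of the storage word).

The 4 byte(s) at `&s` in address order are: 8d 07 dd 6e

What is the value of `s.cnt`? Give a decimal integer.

-15

[0]=0x8d [1]=0x07 [2]=0xdd [3]=0x6e (big-endian) → word 0x8d07dd6e
cnt [27+:5] = (word>>27) & 0x1f = 17  ←
ver [21+:6] = (word>>21) & 0x3f = 40
slot [20+:1] = (word>>20) & 0x1 = 0
rsvd [17+:3] = (word>>17) & 0x7 = 3
prio [0+:17] = (word>>0) & 0x1ffff = 122222
cnt signed 5b, MSB=1: 17 - 32 = -15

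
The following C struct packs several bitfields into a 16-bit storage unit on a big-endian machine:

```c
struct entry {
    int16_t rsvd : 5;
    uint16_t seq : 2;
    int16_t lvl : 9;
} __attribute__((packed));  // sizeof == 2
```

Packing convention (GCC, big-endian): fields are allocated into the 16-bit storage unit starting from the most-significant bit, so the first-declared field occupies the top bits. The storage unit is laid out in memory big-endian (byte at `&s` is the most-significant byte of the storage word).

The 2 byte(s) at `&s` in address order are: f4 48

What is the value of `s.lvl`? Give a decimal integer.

72

[0]=0xf4 [1]=0x48 (big-endian) → word 0xf448
rsvd:5 @ bit 11 → (0xf448>>11)&0x1f = 0x1e
seq:2 @ bit 9 → (0xf448>>9)&0x3 = 0x2
lvl:9 @ bit 0 → (0xf448>>0)&0x1ff = 0x48  ←
lvl signed 9b, MSB=0: value = 72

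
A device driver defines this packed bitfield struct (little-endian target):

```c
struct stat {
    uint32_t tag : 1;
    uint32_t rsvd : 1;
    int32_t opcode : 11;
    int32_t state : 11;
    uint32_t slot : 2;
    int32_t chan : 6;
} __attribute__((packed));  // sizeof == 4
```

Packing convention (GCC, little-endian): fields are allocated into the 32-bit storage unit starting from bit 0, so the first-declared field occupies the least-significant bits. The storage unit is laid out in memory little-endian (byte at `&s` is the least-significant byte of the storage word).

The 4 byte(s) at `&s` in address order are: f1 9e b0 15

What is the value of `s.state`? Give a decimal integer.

[0]=0xf1 [1]=0x9e [2]=0xb0 [3]=0x15 (little-endian) → word 0x15b09ef1
tag:1 @ bit 0 → (0x15b09ef1>>0)&0x1 = 0x1
rsvd:1 @ bit 1 → (0x15b09ef1>>1)&0x1 = 0x0
opcode:11 @ bit 2 → (0x15b09ef1>>2)&0x7ff = 0x7bc
state:11 @ bit 13 → (0x15b09ef1>>13)&0x7ff = 0x584  ←
slot:2 @ bit 24 → (0x15b09ef1>>24)&0x3 = 0x1
chan:6 @ bit 26 → (0x15b09ef1>>26)&0x3f = 0x5
state signed 11b, MSB=1: 1412 - 2048 = -636

-636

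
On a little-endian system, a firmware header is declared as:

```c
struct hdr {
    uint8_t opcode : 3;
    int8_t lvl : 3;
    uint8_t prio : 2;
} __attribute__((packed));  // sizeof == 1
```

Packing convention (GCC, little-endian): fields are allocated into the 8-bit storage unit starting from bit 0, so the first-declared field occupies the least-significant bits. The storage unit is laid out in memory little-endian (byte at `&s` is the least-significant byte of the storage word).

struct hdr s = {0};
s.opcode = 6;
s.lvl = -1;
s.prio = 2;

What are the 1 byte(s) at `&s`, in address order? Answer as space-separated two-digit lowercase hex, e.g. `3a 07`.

be

[0+:3] opcode=6 & 0x7 = 0x6; word=0x06
[3+:3] lvl=-1 & 0x7 = 0x7; word=0x3e
[6+:2] prio=2 & 0x3 = 0x2; word=0xbe
word = 0xbe → little-endian bytes:
  [0]=0xbe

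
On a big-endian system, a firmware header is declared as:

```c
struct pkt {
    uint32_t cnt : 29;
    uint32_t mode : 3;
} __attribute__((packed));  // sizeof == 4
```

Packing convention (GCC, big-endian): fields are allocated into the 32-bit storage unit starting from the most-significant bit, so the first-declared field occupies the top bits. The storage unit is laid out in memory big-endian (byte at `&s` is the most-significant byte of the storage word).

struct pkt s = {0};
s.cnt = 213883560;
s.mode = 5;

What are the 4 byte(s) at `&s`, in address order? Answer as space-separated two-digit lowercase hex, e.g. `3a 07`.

65 fc d5 45

cnt (29b) val=213883560 bits=0xcbf9aa8 at bit 3: 0x65fcd540
mode (3b) val=5 bits=0x5 at bit 0: 0x65fcd545
word = 0x65fcd545 → big-endian bytes:
  [0]=0x65  [1]=0xfc  [2]=0xd5  [3]=0x45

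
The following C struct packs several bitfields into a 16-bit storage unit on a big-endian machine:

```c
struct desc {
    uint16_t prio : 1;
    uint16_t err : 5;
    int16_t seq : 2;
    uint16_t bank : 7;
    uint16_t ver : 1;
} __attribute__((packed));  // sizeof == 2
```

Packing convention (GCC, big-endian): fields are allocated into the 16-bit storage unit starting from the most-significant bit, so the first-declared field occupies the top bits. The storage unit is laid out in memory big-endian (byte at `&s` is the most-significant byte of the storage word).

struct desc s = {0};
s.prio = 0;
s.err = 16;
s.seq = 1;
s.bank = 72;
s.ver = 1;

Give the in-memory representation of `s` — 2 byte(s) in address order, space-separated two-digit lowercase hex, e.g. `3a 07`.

prio:1 = 0 → 0x0 << 15 → word 0x0000
err:5 = 16 → 0x10 << 10 → word 0x4000
seq:2 = 1 → 0x1 << 8 → word 0x4100
bank:7 = 72 → 0x48 << 1 → word 0x4190
ver:1 = 1 → 0x1 << 0 → word 0x4191
word = 0x4191 → big-endian bytes:
  [0]=0x41  [1]=0x91

41 91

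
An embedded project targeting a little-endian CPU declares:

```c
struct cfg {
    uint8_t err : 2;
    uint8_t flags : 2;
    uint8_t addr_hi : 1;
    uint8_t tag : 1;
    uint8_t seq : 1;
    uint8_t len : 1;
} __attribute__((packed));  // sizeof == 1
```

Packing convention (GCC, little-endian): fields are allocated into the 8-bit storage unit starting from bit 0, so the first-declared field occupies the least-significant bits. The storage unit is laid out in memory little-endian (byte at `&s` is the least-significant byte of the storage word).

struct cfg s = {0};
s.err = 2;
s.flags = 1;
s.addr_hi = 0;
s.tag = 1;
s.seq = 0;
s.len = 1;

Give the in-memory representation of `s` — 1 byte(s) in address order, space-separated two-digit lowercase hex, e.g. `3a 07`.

a6

[0+:2] err=2 & 0x3 = 0x2; word=0x02
[2+:2] flags=1 & 0x3 = 0x1; word=0x06
[4+:1] addr_hi=0 & 0x1 = 0x0; word=0x06
[5+:1] tag=1 & 0x1 = 0x1; word=0x26
[6+:1] seq=0 & 0x1 = 0x0; word=0x26
[7+:1] len=1 & 0x1 = 0x1; word=0xa6
word = 0xa6 → little-endian bytes:
  [0]=0xa6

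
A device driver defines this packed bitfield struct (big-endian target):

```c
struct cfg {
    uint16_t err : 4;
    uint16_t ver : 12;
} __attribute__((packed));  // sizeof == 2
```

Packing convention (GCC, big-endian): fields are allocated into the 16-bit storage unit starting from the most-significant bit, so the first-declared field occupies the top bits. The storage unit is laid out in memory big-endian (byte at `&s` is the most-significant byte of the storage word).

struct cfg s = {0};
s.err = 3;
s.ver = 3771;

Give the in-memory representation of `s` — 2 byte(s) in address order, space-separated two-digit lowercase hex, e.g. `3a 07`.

3e bb

[12+:4] err=3 & 0xf = 0x3; word=0x3000
[0+:12] ver=3771 & 0xfff = 0xebb; word=0x3ebb
word = 0x3ebb → big-endian bytes:
  [0]=0x3e  [1]=0xbb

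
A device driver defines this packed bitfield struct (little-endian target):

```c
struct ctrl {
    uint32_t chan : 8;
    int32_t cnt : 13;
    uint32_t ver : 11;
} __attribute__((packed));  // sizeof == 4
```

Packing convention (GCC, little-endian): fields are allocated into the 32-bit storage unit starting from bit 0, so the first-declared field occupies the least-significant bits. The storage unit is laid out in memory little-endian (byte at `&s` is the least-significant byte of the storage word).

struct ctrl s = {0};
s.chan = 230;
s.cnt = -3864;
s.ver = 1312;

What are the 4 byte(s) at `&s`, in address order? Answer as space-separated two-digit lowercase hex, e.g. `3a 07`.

chan (8b) val=230 bits=0xe6 at bit 0: 0x000000e6
cnt (13b) val=-3864 bits=0x10e8 at bit 8: 0x0010e8e6
ver (11b) val=1312 bits=0x520 at bit 21: 0xa410e8e6
word = 0xa410e8e6 → little-endian bytes:
  [0]=0xe6  [1]=0xe8  [2]=0x10  [3]=0xa4

e6 e8 10 a4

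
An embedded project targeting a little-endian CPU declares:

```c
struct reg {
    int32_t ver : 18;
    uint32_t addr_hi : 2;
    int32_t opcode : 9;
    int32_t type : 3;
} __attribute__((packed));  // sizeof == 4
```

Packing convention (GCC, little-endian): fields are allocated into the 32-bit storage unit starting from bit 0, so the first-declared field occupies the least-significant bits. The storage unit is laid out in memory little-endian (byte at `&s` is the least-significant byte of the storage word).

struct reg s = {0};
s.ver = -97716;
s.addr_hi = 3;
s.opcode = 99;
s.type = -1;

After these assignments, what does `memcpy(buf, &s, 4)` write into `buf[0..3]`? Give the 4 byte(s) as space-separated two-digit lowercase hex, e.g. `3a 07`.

ver:18 = -97716 → 0x2824c << 0 → word 0x0002824c
addr_hi:2 = 3 → 0x3 << 18 → word 0x000e824c
opcode:9 = 99 → 0x63 << 20 → word 0x063e824c
type:3 = -1 → 0x7 << 29 → word 0xe63e824c
word = 0xe63e824c → little-endian bytes:
  [0]=0x4c  [1]=0x82  [2]=0x3e  [3]=0xe6

4c 82 3e e6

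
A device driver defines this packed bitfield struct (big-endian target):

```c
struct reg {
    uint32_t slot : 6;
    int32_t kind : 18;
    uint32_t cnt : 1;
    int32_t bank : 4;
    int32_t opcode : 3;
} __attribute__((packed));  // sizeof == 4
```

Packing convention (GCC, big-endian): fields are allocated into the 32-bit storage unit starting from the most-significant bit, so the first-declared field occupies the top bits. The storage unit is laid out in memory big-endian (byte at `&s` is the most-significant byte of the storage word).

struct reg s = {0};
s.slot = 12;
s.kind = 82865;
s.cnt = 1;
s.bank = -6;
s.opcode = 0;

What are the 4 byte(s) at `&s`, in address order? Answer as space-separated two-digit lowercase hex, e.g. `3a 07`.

slot (6b) val=12 bits=0xc at bit 26: 0x30000000
kind (18b) val=82865 bits=0x143b1 at bit 8: 0x3143b100
cnt (1b) val=1 bits=0x1 at bit 7: 0x3143b180
bank (4b) val=-6 bits=0xa at bit 3: 0x3143b1d0
opcode (3b) val=0 bits=0x0 at bit 0: 0x3143b1d0
word = 0x3143b1d0 → big-endian bytes:
  [0]=0x31  [1]=0x43  [2]=0xb1  [3]=0xd0

31 43 b1 d0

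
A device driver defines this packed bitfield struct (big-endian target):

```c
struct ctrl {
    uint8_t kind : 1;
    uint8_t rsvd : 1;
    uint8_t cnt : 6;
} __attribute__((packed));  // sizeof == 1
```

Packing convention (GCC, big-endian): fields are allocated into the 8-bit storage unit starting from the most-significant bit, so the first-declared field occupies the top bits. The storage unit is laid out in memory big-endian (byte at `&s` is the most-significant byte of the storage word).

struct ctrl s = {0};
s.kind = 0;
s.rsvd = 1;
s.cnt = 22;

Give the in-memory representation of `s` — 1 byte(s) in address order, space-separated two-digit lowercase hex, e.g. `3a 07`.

56

[7+:1] kind=0 & 0x1 = 0x0; word=0x00
[6+:1] rsvd=1 & 0x1 = 0x1; word=0x40
[0+:6] cnt=22 & 0x3f = 0x16; word=0x56
word = 0x56 → big-endian bytes:
  [0]=0x56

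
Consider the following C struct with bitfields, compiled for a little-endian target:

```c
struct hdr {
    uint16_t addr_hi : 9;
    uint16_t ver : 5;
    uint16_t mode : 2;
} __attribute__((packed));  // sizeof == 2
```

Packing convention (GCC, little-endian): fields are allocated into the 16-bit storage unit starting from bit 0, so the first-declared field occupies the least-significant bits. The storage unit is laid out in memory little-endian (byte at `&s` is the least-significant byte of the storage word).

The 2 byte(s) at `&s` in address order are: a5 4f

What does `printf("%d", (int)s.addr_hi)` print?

[0]=0xa5 [1]=0x4f (little-endian) → word 0x4fa5
addr_hi:9 @ bit 0 → (0x4fa5>>0)&0x1ff = 0x1a5  ←
ver:5 @ bit 9 → (0x4fa5>>9)&0x1f = 0x7
mode:2 @ bit 14 → (0x4fa5>>14)&0x3 = 0x1

421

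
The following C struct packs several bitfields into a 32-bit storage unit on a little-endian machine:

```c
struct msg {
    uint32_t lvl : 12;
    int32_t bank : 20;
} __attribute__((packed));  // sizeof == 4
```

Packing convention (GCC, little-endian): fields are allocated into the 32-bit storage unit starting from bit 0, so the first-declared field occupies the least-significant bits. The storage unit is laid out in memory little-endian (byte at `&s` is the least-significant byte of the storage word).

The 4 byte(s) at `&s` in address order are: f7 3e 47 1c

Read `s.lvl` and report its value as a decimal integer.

3831

[0]=0xf7 [1]=0x3e [2]=0x47 [3]=0x1c (little-endian) → word 0x1c473ef7
lvl:12 @ bit 0 → (0x1c473ef7>>0)&0xfff = 0xef7  ←
bank:20 @ bit 12 → (0x1c473ef7>>12)&0xfffff = 0x1c473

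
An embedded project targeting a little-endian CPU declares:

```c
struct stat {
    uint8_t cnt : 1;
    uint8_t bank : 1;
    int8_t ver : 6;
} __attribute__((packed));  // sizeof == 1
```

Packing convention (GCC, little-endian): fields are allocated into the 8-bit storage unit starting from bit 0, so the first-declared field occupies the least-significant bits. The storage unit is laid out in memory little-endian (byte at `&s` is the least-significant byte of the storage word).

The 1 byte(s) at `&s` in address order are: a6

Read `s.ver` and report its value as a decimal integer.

[0]=0xa6 (little-endian) → word 0xa6
cnt [0+:1] = (word>>0) & 0x1 = 0
bank [1+:1] = (word>>1) & 0x1 = 1
ver [2+:6] = (word>>2) & 0x3f = 41  ←
ver signed 6b, MSB=1: 41 - 64 = -23

-23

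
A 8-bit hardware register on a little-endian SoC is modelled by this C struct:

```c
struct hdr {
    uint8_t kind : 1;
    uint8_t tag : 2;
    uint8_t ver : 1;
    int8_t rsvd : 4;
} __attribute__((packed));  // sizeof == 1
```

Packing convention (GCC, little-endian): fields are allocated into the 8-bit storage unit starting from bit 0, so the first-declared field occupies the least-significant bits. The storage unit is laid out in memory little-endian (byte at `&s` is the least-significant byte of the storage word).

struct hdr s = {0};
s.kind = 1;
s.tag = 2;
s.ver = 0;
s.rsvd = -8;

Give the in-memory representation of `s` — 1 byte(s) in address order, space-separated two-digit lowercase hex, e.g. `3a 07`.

[0+:1] kind=1 & 0x1 = 0x1; word=0x01
[1+:2] tag=2 & 0x3 = 0x2; word=0x05
[3+:1] ver=0 & 0x1 = 0x0; word=0x05
[4+:4] rsvd=-8 & 0xf = 0x8; word=0x85
word = 0x85 → little-endian bytes:
  [0]=0x85

85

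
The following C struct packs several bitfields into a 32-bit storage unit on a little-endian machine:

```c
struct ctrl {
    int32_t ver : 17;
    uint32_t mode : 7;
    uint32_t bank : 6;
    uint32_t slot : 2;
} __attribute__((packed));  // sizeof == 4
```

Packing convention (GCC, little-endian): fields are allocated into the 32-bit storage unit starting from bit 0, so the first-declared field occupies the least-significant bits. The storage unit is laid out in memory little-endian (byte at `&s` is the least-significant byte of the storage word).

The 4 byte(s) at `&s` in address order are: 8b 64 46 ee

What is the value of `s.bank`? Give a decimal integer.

[0]=0x8b [1]=0x64 [2]=0x46 [3]=0xee (little-endian) → word 0xee46648b
ver [0+:17] = (word>>0) & 0x1ffff = 25739
mode [17+:7] = (word>>17) & 0x7f = 35
bank [24+:6] = (word>>24) & 0x3f = 46  ←
slot [30+:2] = (word>>30) & 0x3 = 3

46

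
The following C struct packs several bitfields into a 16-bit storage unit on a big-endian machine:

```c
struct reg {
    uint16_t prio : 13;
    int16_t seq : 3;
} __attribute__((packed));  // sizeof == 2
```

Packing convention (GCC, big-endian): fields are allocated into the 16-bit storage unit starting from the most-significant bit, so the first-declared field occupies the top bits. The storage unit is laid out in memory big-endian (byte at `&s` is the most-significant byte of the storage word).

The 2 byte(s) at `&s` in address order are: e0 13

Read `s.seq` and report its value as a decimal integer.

[0]=0xe0 [1]=0x13 (big-endian) → word 0xe013
prio:13 @ bit 3 → (0xe013>>3)&0x1fff = 0x1c02
seq:3 @ bit 0 → (0xe013>>0)&0x7 = 0x3  ←
seq signed 3b, MSB=0: value = 3

3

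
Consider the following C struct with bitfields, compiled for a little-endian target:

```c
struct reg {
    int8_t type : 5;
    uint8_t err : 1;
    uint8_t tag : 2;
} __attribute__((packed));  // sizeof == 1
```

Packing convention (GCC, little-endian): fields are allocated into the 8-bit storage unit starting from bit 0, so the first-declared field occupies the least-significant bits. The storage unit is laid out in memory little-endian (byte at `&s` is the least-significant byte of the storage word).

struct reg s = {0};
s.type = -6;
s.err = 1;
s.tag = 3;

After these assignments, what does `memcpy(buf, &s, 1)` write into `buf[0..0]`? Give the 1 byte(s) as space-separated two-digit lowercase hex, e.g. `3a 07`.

fa

type:5 = -6 → 0x1a << 0 → word 0x1a
err:1 = 1 → 0x1 << 5 → word 0x3a
tag:2 = 3 → 0x3 << 6 → word 0xfa
word = 0xfa → little-endian bytes:
  [0]=0xfa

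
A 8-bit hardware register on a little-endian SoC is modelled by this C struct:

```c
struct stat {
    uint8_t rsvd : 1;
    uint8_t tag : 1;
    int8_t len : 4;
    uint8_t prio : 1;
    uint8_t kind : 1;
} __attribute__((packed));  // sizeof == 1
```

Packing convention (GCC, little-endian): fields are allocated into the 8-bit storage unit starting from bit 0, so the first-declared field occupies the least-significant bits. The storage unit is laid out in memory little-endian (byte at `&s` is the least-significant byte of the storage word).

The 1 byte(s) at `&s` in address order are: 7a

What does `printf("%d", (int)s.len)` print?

[0]=0x7a (little-endian) → word 0x7a
rsvd:1 @ bit 0 → (0x7a>>0)&0x1 = 0x0
tag:1 @ bit 1 → (0x7a>>1)&0x1 = 0x1
len:4 @ bit 2 → (0x7a>>2)&0xf = 0xe  ←
prio:1 @ bit 6 → (0x7a>>6)&0x1 = 0x1
kind:1 @ bit 7 → (0x7a>>7)&0x1 = 0x0
len signed 4b, MSB=1: 14 - 16 = -2

-2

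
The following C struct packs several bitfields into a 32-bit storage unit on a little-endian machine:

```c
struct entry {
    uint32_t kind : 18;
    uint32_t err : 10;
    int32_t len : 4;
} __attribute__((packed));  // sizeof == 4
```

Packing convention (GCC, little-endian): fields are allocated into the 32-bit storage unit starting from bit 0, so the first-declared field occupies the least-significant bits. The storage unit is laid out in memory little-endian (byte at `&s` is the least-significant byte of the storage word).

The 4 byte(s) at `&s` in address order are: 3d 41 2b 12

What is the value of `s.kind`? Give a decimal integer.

[0]=0x3d [1]=0x41 [2]=0x2b [3]=0x12 (little-endian) → word 0x122b413d
kind [0+:18] = (word>>0) & 0x3ffff = 213309  ←
err [18+:10] = (word>>18) & 0x3ff = 138
len [28+:4] = (word>>28) & 0xf = 1

213309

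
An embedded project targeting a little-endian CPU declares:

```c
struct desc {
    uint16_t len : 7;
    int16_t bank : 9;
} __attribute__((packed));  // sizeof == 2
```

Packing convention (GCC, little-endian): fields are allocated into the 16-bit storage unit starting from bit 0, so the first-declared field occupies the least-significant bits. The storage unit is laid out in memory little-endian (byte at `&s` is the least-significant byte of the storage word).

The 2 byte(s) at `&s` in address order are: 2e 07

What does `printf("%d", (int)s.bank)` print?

[0]=0x2e [1]=0x07 (little-endian) → word 0x072e
len [0+:7] = (word>>0) & 0x7f = 46
bank [7+:9] = (word>>7) & 0x1ff = 14  ←
bank signed 9b, MSB=0: value = 14

14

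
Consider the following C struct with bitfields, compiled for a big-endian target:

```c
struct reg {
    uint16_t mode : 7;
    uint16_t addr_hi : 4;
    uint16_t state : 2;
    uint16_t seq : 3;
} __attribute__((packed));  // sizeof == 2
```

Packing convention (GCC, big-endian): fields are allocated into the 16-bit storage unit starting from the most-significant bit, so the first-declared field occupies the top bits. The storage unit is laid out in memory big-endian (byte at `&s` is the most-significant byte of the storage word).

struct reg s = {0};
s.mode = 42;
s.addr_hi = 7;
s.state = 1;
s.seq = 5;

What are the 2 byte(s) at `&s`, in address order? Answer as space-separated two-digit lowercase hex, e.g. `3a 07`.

54 ed

[9+:7] mode=42 & 0x7f = 0x2a; word=0x5400
[5+:4] addr_hi=7 & 0xf = 0x7; word=0x54e0
[3+:2] state=1 & 0x3 = 0x1; word=0x54e8
[0+:3] seq=5 & 0x7 = 0x5; word=0x54ed
word = 0x54ed → big-endian bytes:
  [0]=0x54  [1]=0xed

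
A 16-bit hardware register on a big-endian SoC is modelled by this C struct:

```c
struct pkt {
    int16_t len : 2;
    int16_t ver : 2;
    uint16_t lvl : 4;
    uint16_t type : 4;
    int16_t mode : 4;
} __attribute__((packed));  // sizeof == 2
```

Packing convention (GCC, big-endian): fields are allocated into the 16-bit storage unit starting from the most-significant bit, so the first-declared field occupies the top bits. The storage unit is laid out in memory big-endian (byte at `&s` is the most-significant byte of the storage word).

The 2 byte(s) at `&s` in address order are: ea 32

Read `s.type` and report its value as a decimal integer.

3

[0]=0xea [1]=0x32 (big-endian) → word 0xea32
len [14+:2] = (word>>14) & 0x3 = 3
ver [12+:2] = (word>>12) & 0x3 = 2
lvl [8+:4] = (word>>8) & 0xf = 10
type [4+:4] = (word>>4) & 0xf = 3  ←
mode [0+:4] = (word>>0) & 0xf = 2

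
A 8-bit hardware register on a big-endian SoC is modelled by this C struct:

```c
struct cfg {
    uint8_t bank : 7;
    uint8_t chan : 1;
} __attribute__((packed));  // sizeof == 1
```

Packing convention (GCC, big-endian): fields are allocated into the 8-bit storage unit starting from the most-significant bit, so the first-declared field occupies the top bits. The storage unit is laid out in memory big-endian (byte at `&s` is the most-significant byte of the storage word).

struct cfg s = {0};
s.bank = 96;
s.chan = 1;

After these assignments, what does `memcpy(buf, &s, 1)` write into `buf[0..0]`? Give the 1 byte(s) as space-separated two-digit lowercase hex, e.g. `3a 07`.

c1

bank:7 = 96 → 0x60 << 1 → word 0xc0
chan:1 = 1 → 0x1 << 0 → word 0xc1
word = 0xc1 → big-endian bytes:
  [0]=0xc1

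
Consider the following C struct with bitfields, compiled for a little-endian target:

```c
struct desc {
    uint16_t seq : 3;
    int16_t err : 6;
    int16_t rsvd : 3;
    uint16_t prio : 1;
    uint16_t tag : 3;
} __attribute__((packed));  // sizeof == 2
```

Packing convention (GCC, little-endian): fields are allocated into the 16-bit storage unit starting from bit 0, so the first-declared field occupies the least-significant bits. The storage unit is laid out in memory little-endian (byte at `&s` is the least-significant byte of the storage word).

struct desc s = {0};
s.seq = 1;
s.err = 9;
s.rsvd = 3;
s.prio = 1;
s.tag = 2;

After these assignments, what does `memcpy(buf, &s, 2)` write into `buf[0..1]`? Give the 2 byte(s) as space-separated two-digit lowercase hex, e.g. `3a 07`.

49 56

[0+:3] seq=1 & 0x7 = 0x1; word=0x0001
[3+:6] err=9 & 0x3f = 0x9; word=0x0049
[9+:3] rsvd=3 & 0x7 = 0x3; word=0x0649
[12+:1] prio=1 & 0x1 = 0x1; word=0x1649
[13+:3] tag=2 & 0x7 = 0x2; word=0x5649
word = 0x5649 → little-endian bytes:
  [0]=0x49  [1]=0x56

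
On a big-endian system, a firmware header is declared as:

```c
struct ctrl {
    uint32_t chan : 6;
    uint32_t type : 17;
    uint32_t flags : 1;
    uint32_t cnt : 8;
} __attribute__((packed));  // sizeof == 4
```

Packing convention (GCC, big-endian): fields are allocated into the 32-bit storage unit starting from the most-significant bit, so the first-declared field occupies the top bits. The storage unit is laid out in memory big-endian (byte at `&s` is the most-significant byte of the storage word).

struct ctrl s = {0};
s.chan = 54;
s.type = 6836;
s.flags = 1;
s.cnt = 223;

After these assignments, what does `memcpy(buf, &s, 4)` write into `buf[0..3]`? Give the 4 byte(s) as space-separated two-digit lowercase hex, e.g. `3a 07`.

d8 35 69 df

chan (6b) val=54 bits=0x36 at bit 26: 0xd8000000
type (17b) val=6836 bits=0x1ab4 at bit 9: 0xd8356800
flags (1b) val=1 bits=0x1 at bit 8: 0xd8356900
cnt (8b) val=223 bits=0xdf at bit 0: 0xd83569df
word = 0xd83569df → big-endian bytes:
  [0]=0xd8  [1]=0x35  [2]=0x69  [3]=0xdf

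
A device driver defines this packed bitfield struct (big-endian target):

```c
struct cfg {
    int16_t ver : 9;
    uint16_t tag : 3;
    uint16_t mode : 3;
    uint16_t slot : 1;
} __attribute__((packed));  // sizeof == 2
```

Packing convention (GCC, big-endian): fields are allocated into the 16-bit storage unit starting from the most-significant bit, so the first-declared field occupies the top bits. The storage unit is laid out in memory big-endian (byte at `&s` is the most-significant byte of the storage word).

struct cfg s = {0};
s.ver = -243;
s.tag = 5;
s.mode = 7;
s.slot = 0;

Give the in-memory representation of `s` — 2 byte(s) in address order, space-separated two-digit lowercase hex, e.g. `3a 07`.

86 de

[7+:9] ver=-243 & 0x1ff = 0x10d; word=0x8680
[4+:3] tag=5 & 0x7 = 0x5; word=0x86d0
[1+:3] mode=7 & 0x7 = 0x7; word=0x86de
[0+:1] slot=0 & 0x1 = 0x0; word=0x86de
word = 0x86de → big-endian bytes:
  [0]=0x86  [1]=0xde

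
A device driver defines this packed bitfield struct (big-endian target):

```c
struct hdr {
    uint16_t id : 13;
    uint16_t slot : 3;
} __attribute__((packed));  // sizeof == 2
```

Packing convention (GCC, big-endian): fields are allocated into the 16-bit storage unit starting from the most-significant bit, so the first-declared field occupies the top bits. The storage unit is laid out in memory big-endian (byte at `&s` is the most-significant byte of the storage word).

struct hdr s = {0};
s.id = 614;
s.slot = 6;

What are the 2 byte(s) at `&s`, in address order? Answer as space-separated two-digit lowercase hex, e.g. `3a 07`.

id (13b) val=614 bits=0x266 at bit 3: 0x1330
slot (3b) val=6 bits=0x6 at bit 0: 0x1336
word = 0x1336 → big-endian bytes:
  [0]=0x13  [1]=0x36

13 36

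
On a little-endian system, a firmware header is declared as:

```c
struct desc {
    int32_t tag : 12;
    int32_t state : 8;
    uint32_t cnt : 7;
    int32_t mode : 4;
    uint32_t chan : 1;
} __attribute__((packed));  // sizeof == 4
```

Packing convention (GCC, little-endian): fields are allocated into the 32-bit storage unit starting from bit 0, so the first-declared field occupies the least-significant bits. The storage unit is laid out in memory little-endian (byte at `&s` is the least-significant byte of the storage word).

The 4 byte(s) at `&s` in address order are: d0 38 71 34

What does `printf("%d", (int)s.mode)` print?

[0]=0xd0 [1]=0x38 [2]=0x71 [3]=0x34 (little-endian) → word 0x347138d0
tag:12 @ bit 0 → (0x347138d0>>0)&0xfff = 0x8d0
state:8 @ bit 12 → (0x347138d0>>12)&0xff = 0x13
cnt:7 @ bit 20 → (0x347138d0>>20)&0x7f = 0x47
mode:4 @ bit 27 → (0x347138d0>>27)&0xf = 0x6  ←
chan:1 @ bit 31 → (0x347138d0>>31)&0x1 = 0x0
mode signed 4b, MSB=0: value = 6

6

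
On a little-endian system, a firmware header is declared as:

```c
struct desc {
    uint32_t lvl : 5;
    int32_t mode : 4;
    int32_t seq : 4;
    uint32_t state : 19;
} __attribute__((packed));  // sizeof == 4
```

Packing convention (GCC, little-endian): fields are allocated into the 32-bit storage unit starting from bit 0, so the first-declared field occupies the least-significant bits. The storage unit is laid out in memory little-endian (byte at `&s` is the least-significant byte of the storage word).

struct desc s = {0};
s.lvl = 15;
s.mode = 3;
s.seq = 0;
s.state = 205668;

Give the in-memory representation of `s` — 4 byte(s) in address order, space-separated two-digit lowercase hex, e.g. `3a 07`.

6f 80 6c 64

[0+:5] lvl=15 & 0x1f = 0xf; word=0x0000000f
[5+:4] mode=3 & 0xf = 0x3; word=0x0000006f
[9+:4] seq=0 & 0xf = 0x0; word=0x0000006f
[13+:19] state=205668 & 0x7ffff = 0x32364; word=0x646c806f
word = 0x646c806f → little-endian bytes:
  [0]=0x6f  [1]=0x80  [2]=0x6c  [3]=0x64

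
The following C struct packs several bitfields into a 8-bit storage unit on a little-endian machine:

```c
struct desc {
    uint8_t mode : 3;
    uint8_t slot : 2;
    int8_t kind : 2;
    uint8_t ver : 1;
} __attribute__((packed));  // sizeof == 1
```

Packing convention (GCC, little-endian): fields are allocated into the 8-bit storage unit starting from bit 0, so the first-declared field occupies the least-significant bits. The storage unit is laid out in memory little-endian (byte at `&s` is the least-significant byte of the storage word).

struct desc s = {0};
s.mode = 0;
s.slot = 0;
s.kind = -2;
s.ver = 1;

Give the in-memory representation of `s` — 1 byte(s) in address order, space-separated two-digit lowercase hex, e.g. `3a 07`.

c0

mode (3b) val=0 bits=0x0 at bit 0: 0x00
slot (2b) val=0 bits=0x0 at bit 3: 0x00
kind (2b) val=-2 bits=0x2 at bit 5: 0x40
ver (1b) val=1 bits=0x1 at bit 7: 0xc0
word = 0xc0 → little-endian bytes:
  [0]=0xc0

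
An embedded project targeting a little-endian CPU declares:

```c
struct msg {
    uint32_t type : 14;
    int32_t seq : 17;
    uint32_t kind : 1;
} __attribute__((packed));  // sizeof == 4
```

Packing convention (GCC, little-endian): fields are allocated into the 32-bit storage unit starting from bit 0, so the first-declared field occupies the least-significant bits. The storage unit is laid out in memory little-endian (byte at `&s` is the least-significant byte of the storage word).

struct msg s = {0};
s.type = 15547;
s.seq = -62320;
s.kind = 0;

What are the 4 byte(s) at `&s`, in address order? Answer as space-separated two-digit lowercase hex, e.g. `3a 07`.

type:14 = 15547 → 0x3cbb << 0 → word 0x00003cbb
seq:17 = -62320 → 0x10c90 << 14 → word 0x43243cbb
kind:1 = 0 → 0x0 << 31 → word 0x43243cbb
word = 0x43243cbb → little-endian bytes:
  [0]=0xbb  [1]=0x3c  [2]=0x24  [3]=0x43

bb 3c 24 43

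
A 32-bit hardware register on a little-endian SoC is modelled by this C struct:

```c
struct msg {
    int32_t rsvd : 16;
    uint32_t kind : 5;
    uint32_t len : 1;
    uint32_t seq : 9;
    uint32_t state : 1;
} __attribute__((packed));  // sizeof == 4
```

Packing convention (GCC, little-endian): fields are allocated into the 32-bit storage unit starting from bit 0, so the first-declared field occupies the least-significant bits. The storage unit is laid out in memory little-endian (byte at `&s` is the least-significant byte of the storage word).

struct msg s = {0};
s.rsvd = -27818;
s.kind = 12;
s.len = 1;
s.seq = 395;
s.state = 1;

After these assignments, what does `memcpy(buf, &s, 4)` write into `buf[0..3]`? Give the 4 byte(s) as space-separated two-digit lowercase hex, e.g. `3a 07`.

rsvd (16b) val=-27818 bits=0x9356 at bit 0: 0x00009356
kind (5b) val=12 bits=0xc at bit 16: 0x000c9356
len (1b) val=1 bits=0x1 at bit 21: 0x002c9356
seq (9b) val=395 bits=0x18b at bit 22: 0x62ec9356
state (1b) val=1 bits=0x1 at bit 31: 0xe2ec9356
word = 0xe2ec9356 → little-endian bytes:
  [0]=0x56  [1]=0x93  [2]=0xec  [3]=0xe2

56 93 ec e2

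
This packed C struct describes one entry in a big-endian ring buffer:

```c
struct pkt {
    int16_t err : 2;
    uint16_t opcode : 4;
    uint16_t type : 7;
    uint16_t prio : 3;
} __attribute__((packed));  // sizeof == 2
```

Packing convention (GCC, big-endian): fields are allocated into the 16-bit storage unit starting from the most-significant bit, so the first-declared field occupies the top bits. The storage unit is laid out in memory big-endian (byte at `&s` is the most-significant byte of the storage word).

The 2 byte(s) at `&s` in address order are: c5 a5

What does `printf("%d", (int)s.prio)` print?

[0]=0xc5 [1]=0xa5 (big-endian) → word 0xc5a5
err [14+:2] = (word>>14) & 0x3 = 3
opcode [10+:4] = (word>>10) & 0xf = 1
type [3+:7] = (word>>3) & 0x7f = 52
prio [0+:3] = (word>>0) & 0x7 = 5  ←

5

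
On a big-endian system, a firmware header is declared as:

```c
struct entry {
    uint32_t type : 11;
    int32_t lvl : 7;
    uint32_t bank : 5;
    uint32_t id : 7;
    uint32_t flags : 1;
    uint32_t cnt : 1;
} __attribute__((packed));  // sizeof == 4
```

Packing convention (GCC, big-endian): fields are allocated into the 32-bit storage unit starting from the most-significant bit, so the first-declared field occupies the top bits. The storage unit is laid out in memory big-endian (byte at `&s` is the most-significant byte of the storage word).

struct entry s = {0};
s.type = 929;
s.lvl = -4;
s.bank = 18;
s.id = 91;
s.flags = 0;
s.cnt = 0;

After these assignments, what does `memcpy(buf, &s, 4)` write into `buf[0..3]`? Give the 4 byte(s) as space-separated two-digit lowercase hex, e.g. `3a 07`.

type:11 = 929 → 0x3a1 << 21 → word 0x74200000
lvl:7 = -4 → 0x7c << 14 → word 0x743f0000
bank:5 = 18 → 0x12 << 9 → word 0x743f2400
id:7 = 91 → 0x5b << 2 → word 0x743f256c
flags:1 = 0 → 0x0 << 1 → word 0x743f256c
cnt:1 = 0 → 0x0 << 0 → word 0x743f256c
word = 0x743f256c → big-endian bytes:
  [0]=0x74  [1]=0x3f  [2]=0x25  [3]=0x6c

74 3f 25 6c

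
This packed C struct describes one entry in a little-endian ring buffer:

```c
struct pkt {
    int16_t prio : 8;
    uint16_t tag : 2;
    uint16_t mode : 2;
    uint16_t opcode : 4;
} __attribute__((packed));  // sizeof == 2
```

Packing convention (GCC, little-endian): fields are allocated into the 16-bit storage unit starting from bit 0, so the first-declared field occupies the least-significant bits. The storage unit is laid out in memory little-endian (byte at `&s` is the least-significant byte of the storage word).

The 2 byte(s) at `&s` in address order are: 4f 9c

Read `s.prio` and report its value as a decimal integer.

79

[0]=0x4f [1]=0x9c (little-endian) → word 0x9c4f
prio [0+:8] = (word>>0) & 0xff = 79  ←
tag [8+:2] = (word>>8) & 0x3 = 0
mode [10+:2] = (word>>10) & 0x3 = 3
opcode [12+:4] = (word>>12) & 0xf = 9
prio signed 8b, MSB=0: value = 79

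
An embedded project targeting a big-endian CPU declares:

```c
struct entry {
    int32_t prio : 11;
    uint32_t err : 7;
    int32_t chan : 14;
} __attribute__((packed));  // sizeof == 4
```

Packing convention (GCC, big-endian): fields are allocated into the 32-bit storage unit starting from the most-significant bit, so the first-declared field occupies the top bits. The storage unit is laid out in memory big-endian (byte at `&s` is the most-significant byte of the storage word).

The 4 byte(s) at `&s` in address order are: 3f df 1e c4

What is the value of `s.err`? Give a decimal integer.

[0]=0x3f [1]=0xdf [2]=0x1e [3]=0xc4 (big-endian) → word 0x3fdf1ec4
prio [21+:11] = (word>>21) & 0x7ff = 510
err [14+:7] = (word>>14) & 0x7f = 124  ←
chan [0+:14] = (word>>0) & 0x3fff = 7876

124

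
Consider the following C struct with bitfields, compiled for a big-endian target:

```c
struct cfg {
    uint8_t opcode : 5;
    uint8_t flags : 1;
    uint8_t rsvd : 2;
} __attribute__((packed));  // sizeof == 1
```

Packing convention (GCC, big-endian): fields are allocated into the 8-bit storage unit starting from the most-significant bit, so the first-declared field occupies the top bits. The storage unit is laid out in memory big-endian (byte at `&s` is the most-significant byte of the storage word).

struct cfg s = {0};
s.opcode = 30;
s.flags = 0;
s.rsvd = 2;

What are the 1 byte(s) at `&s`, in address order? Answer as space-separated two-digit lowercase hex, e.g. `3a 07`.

f2

[3+:5] opcode=30 & 0x1f = 0x1e; word=0xf0
[2+:1] flags=0 & 0x1 = 0x0; word=0xf0
[0+:2] rsvd=2 & 0x3 = 0x2; word=0xf2
word = 0xf2 → big-endian bytes:
  [0]=0xf2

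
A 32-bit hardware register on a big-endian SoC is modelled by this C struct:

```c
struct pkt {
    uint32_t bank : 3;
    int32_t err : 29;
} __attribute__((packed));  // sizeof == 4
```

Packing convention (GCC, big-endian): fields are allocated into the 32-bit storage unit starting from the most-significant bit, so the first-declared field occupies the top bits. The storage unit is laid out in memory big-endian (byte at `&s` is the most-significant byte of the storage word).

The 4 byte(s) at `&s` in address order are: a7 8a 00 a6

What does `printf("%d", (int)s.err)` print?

[0]=0xa7 [1]=0x8a [2]=0x00 [3]=0xa6 (big-endian) → word 0xa78a00a6
bank:3 @ bit 29 → (0xa78a00a6>>29)&0x7 = 0x5
err:29 @ bit 0 → (0xa78a00a6>>0)&0x1fffffff = 0x78a00a6  ←
err signed 29b, MSB=0: value = 126484646

126484646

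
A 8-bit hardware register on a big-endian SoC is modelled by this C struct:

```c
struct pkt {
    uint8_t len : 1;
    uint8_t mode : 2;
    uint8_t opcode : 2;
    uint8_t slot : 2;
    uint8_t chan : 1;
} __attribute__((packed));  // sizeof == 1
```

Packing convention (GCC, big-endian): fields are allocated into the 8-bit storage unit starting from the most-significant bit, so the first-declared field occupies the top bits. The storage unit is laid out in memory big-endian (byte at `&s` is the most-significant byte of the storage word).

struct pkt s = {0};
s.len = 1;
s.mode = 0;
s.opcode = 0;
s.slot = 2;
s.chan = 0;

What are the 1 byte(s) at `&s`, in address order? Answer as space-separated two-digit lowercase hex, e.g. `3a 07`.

[7+:1] len=1 & 0x1 = 0x1; word=0x80
[5+:2] mode=0 & 0x3 = 0x0; word=0x80
[3+:2] opcode=0 & 0x3 = 0x0; word=0x80
[1+:2] slot=2 & 0x3 = 0x2; word=0x84
[0+:1] chan=0 & 0x1 = 0x0; word=0x84
word = 0x84 → big-endian bytes:
  [0]=0x84

84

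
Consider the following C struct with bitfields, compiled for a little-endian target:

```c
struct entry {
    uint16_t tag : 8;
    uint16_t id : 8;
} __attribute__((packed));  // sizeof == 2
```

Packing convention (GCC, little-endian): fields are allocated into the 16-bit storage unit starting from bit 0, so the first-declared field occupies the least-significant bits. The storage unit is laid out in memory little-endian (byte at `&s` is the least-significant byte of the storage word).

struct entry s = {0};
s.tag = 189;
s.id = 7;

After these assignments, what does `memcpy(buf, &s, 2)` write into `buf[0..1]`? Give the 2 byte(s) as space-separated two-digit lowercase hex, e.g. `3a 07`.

[0+:8] tag=189 & 0xff = 0xbd; word=0x00bd
[8+:8] id=7 & 0xff = 0x7; word=0x07bd
word = 0x07bd → little-endian bytes:
  [0]=0xbd  [1]=0x07

bd 07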